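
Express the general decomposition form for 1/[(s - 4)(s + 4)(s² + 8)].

Two linear + quadratic: A/(s - 4) + B/(s + 4) + (Cs + D)/(s² + 8)


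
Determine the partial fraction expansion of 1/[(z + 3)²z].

Cover-up at z=0: R = 1/(0 + 3)² = 1/9. Cover-up at z=-3: Q = 1/(-3 - 0) = -1/3. Comparing z² coeff: P = -R = -1/9
Result: (-1/9)/(z + 3) - (1/3)/(z + 3)² + (1/9)/z


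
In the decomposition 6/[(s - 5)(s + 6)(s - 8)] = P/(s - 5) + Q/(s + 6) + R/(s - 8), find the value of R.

Cover-up at s = 8: R = 6/[(8 - 5)(8 + 6)] = 6/[(3)(14)] = 6/42 = 1/7


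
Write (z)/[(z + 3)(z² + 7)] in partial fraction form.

At z=-3: α = (1·(-3) + 0)/((-3)² + 7) = -3/16. β = -α = 3/16, γ = 1 - (-3)·α = 7/16
Result: (-3/16)/(z + 3) + ((3/16)z + 7/16)/(z² + 7)


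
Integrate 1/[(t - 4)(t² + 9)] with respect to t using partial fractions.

Cover-up at t=4: α = 1/(4²+9) = 1/25. Coeff matching: β = -1/25, γ = -4/25. Decomposition: (1/25)/(t - 4) - ((1/25)t + 4/25)/(t² + 9). Integrate: linear → ln, quadratic → (1/2)ln + arctan: (1/25) ln|(t - 4)| - (1/50) ln(t² + 9) - (4/75) arctan(t/3) + C


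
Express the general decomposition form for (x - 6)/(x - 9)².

Repeated linear factor: A/(x - 9) + B/(x - 9)²


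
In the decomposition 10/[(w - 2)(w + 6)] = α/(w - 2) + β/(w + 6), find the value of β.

Cover-up at w = -6: β = 10/(-6 - 2) = -10/8 = -5/4


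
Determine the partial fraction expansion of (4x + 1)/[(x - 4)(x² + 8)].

At x=4: P = (4·4 + 1)/(4² + 8) = 17/24. Q = -P = -17/24, R = 4 - 4·P = 7/6
Result: (17/24)/(x - 4) - ((17/24)x - 7/6)/(x² + 8)


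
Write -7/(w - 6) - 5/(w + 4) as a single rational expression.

Common denominator (w - 6)(w + 4). Numerator: -7(w + 4) - 5(w - 6) = (-7w - 28) - (5w - 30) = -12w + 2
Result: (-12w + 2)/[(w - 6)(w + 4)]


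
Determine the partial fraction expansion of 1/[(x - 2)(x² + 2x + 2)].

Cover-up at x = 2: A = 1/(2² + 2·2 + 2) = 1/10. Then B = -A = -1/10, C = -A·(2 + 2) = -2/5
Result: (1/10)/(x - 2) - ((1/10)x + 2/5)/(x² + 2x + 2)


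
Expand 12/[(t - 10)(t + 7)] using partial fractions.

12/(t - 10)(t + 7) = P/(t - 10) + Q/(t + 7). P = 12/(10 + 7) = 12/17, Q = 12/(-7 - 10) = -12/17
Result: (12/17)/(t - 10) - (12/17)/(t + 7)


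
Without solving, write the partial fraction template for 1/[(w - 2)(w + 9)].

Distinct linear factors: α/(w - 2) + β/(w + 9)


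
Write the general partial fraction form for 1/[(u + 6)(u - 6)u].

Three distinct linear factors: α/(u + 6) + β/(u - 6) + γ/u


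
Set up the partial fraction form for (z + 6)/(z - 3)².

Repeated linear factor: A/(z - 3) + B/(z - 3)²


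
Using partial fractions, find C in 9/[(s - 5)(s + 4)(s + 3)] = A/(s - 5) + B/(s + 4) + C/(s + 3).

Cover-up at s = -3: C = 9/[(-3 - 5)(-3 + 4)] = 9/[(-8)(1)] = -9/8


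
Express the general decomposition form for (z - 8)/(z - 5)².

Repeated linear factor: P/(z - 5) + Q/(z - 5)²


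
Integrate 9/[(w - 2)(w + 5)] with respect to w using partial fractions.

Decompose: 9/[(w - 2)(w + 5)] = (9/7)/(w - 2) - (9/7)/(w + 5). Integrate each term: (9/7) ln|(w - 2)| - (9/7) ln|(w + 5)| + C


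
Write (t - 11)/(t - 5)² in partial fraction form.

(t - 11) = A(t - 5) + B. At t = 5: B = 1·5 - 11 = -6. Coeff of t: A = 1
Result: 1/(t - 5) - 6/(t - 5)²


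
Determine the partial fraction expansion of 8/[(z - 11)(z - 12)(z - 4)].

Using cover-up method: α = -8/7, β = 1, γ = 1/7
Result: (-8/7)/(z - 11) + 1/(z - 12) + (1/7)/(z - 4)


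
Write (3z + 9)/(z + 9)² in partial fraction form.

(3z + 9) = α(z + 9) + β. At z = -9: β = 3·(-9) + 9 = -18. Coeff of z: α = 3
Result: 3/(z + 9) - 18/(z + 9)²


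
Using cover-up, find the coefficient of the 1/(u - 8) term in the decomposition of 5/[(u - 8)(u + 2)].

Cover (u - 8), set u=8: 5/((u + 2) at u=8) = 5/(10) = 1/2


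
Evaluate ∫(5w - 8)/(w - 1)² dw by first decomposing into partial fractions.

Decompose: A = 5, B = 5·1 - 8 = -3, so (5w - 8)/(w - 1)² = 5/(w - 1) - 3/(w - 1)². Integrate: ∫ A/(w - 1) dw = 5 ln|(w - 1)|; ∫ B/(w - 1)² dw = 3/(w - 1). Sum: 5 ln|(w - 1)| + 3/(w - 1) + C


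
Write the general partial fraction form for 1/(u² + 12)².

Repeated quadratic factor: (αu + β)/(u² + 12) + (γu + δ)/(u² + 12)²


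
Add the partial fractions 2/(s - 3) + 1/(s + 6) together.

Common denominator (s - 3)(s + 6). Numerator: 2(s + 6) + 1(s - 3) = (2s + 12) + (s - 3) = 3s + 9
Result: (3s + 9)/[(s - 3)(s + 6)]


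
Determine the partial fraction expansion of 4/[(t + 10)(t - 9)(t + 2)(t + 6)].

Using Heaviside cover-up: (-1/152)/(t + 10) + (4/3135)/(t - 9) - (1/88)/(t + 2) + (1/60)/(t + 6)


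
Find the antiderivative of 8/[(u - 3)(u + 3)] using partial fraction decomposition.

Decompose: 8/[(u - 3)(u + 3)] = (4/3)/(u - 3) - (4/3)/(u + 3). Integrate each term: (4/3) ln|(u - 3)| - (4/3) ln|(u + 3)| + C


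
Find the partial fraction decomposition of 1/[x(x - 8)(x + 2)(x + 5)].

Using Heaviside cover-up: (-1/80)/x + (1/1040)/(x - 8) + (1/60)/(x + 2) - (1/195)/(x + 5)


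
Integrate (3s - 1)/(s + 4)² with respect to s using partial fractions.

Decompose: α = 3, β = 3·(-4) - 1 = -13, so (3s - 1)/(s + 4)² = 3/(s + 4) - 13/(s + 4)². Integrate: ∫ α/(s + 4) ds = 3 ln|(s + 4)|; ∫ β/(s + 4)² ds = 13/(s + 4). Sum: 3 ln|(s + 4)| + 13/(s + 4) + C


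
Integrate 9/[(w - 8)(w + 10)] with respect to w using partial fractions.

Decompose: 9/[(w - 8)(w + 10)] = (1/2)/(w - 8) - (1/2)/(w + 10). Integrate each term: (1/2) ln|(w - 8)| - (1/2) ln|(w + 10)| + C


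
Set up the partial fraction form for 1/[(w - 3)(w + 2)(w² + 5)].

Two linear + quadratic: α/(w - 3) + β/(w + 2) + (γw + δ)/(w² + 5)


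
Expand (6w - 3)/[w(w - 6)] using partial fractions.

At w=0: α = (6·0 - 3)/(0 - 6) = 1/2. At w=6: β = (6·6 - 3)/(6 - 0) = 11/2
Result: (1/2)/w + (11/2)/(w - 6)


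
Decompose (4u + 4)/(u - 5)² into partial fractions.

(4u + 4) = A(u - 5) + B. At u = 5: B = 4·5 + 4 = 24. Coeff of u: A = 4
Result: 4/(u - 5) + 24/(u - 5)²


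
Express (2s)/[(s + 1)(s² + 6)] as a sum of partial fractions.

At s=-1: α = (2·(-1) + 0)/((-1)² + 6) = -2/7. β = -α = 2/7, γ = 2 - (-1)·α = 12/7
Result: (-2/7)/(s + 1) + ((2/7)s + 12/7)/(s² + 6)


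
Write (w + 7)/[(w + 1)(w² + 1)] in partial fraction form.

At w=-1: A = (1·(-1) + 7)/((-1)² + 1) = 3. B = -A = -3, C = 1 - (-1)·A = 4
Result: 3/(w + 1) - (3w - 4)/(w² + 1)


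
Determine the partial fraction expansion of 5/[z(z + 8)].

5/z(z + 8) = P/z + Q/(z + 8). P = 5/(0 + 8) = 5/8, Q = 5/(-8 - 0) = -5/8
Result: (5/8)/z - (5/8)/(z + 8)


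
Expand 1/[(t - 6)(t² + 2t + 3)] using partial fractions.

Cover-up at t = 6: P = 1/(6² + 2·6 + 3) = 1/51. Then Q = -P = -1/51, R = -P·(2 + 6) = -8/51
Result: (1/51)/(t - 6) - ((1/51)t + 8/51)/(t² + 2t + 3)


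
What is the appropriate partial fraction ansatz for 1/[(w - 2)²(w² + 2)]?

Repeated linear + quadratic: P/(w - 2) + Q/(w - 2)² + (Rw + S)/(w² + 2)


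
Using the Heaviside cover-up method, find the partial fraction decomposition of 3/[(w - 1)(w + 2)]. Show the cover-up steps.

Cover (w - 1): set w=1, get P = 3/(1 + 2) = 1. Cover (w + 2): set w=-2, get Q = 3/(-2 - 1) = -1.
Result: 1/(w - 1) - 1/(w + 2)


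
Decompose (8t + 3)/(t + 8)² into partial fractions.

(8t + 3) = A(t + 8) + B. At t = -8: B = 8·(-8) + 3 = -61. Coeff of t: A = 8
Result: 8/(t + 8) - 61/(t + 8)²


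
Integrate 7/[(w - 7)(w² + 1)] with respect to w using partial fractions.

Cover-up at w=7: P = 7/(7²+1) = 7/50. Coeff matching: Q = -7/50, R = -49/50. Decomposition: (7/50)/(w - 7) - ((7/50)w + 49/50)/(w² + 1). Integrate: linear → ln, quadratic → (1/2)ln + arctan: (7/50) ln|(w - 7)| - (7/100) ln(w² + 1) - (49/50) arctan(w) + C


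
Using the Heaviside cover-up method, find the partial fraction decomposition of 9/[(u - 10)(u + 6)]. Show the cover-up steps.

Cover (u - 10): set u=10, get A = 9/(10 + 6) = 9/16. Cover (u + 6): set u=-6, get B = 9/(-6 - 10) = -9/16.
Result: (9/16)/(u - 10) - (9/16)/(u + 6)


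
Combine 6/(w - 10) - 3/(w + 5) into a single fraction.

Common denominator (w - 10)(w + 5). Numerator: 6(w + 5) - 3(w - 10) = (6w + 30) - (3w - 30) = 3w + 60
Result: (3w + 60)/[(w - 10)(w + 5)]


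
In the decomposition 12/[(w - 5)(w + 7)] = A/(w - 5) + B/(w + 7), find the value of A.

Cover-up at w = 5: A = 12/(5 + 7) = 12/12 = 1


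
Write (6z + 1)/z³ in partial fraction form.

(6z + 1) = Pz² + Qz + R. At z = 0: R = 6·0 + 1 = 1. Coefficients: P = 0, Q = 6
Result: 6/z² + 1/z³


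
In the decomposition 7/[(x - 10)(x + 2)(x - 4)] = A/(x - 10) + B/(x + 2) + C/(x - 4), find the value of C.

Cover-up at x = 4: C = 7/[(4 - 10)(4 + 2)] = 7/[(-6)(6)] = -7/36


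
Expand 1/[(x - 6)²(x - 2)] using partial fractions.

Cover-up at x=2: γ = 1/(2 - 6)² = 1/16. Cover-up at x=6: β = 1/(6 - 2) = 1/4. Comparing x² coeff: α = -γ = -1/16
Result: (-1/16)/(x - 6) + (1/4)/(x - 6)² + (1/16)/(x - 2)


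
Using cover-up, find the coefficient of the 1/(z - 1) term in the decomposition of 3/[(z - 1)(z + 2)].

Cover (z - 1), set z=1: 3/((z + 2) at z=1) = 3/(3) = 1


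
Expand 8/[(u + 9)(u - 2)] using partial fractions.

8/(u + 9)(u - 2) = P/(u + 9) + Q/(u - 2). P = 8/(-9 - 2) = -8/11, Q = 8/(2 + 9) = 8/11
Result: (-8/11)/(u + 9) + (8/11)/(u - 2)


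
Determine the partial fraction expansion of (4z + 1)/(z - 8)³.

(4z + 1) = A(z - 8)² + B(z - 8) + C. At z = 8: C = 4·8 + 1 = 33. Coefficients: A = 0, B = 4
Result: 4/(z - 8)² + 33/(z - 8)³


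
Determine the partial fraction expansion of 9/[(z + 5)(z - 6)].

9/(z + 5)(z - 6) = α/(z + 5) + β/(z - 6). α = 9/(-5 - 6) = -9/11, β = 9/(6 + 5) = 9/11
Result: (-9/11)/(z + 5) + (9/11)/(z - 6)


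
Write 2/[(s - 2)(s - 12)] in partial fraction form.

2/(s - 2)(s - 12) = P/(s - 2) + Q/(s - 12). P = 2/(2 - 12) = -1/5, Q = 2/(12 - 2) = 1/5
Result: (-1/5)/(s - 2) + (1/5)/(s - 12)


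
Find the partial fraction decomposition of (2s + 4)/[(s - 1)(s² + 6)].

At s=1: α = (2·1 + 4)/(1² + 6) = 6/7. β = -α = -6/7, γ = 2 - 1·α = 8/7
Result: (6/7)/(s - 1) - ((6/7)s - 8/7)/(s² + 6)


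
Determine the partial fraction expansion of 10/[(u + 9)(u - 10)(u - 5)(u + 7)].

Using Heaviside cover-up: (-5/266)/(u + 9) + (2/323)/(u - 10) - (1/84)/(u - 5) + (5/204)/(u + 7)


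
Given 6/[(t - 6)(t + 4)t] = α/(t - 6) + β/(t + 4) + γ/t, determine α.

Cover-up at t = 6: α = 6/[(6 + 4)(6 - 0)] = 6/[(10)(6)] = 6/60 = 1/10


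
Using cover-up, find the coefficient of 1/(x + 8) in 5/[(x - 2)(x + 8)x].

Cover (x + 8), set x=-8: 5/[(-8 - 2)(-8 - 0)] = 1/16


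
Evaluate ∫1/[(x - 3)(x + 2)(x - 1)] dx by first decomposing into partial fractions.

Cover-up: A = 1/10, B = 1/15, C = -1/6. Decomposition: (1/10)/(x - 3) + (1/15)/(x + 2) - (1/6)/(x - 1). Integrate each term: (1/10) ln|(x - 3)| + (1/15) ln|(x + 2)| - (1/6) ln|(x - 1)| + C


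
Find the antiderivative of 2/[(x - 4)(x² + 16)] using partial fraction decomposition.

Cover-up at x=4: α = 2/(4²+16) = 1/16. Coeff matching: β = -1/16, γ = -1/4. Decomposition: (1/16)/(x - 4) - ((1/16)x + 1/4)/(x² + 16). Integrate: linear → ln, quadratic → (1/2)ln + arctan: (1/16) ln|(x - 4)| - (1/32) ln(x² + 16) - (1/16) arctan(x/4) + C


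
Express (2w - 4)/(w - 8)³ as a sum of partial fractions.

(2w - 4) = A(w - 8)² + B(w - 8) + C. At w = 8: C = 2·8 - 4 = 12. Coefficients: A = 0, B = 2
Result: 2/(w - 8)² + 12/(w - 8)³


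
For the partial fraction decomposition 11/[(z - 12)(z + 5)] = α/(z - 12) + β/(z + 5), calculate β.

Cover-up at z = -5: β = 11/(-5 - 12) = -11/17


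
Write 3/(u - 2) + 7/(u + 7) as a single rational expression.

Common denominator (u - 2)(u + 7). Numerator: 3(u + 7) + 7(u - 2) = (3u + 21) + (7u - 14) = 10u + 7
Result: (10u + 7)/[(u - 2)(u + 7)]


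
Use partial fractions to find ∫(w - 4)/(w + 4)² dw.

Decompose: α = 1, β = 1·(-4) - 4 = -8, so (w - 4)/(w + 4)² = 1/(w + 4) - 8/(w + 4)². Integrate: ∫ α/(w + 4) dw = ln|(w + 4)|; ∫ β/(w + 4)² dw = 8/(w + 4). Sum: ln|(w + 4)| + 8/(w + 4) + C


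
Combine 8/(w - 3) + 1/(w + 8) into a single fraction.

Common denominator (w - 3)(w + 8). Numerator: 8(w + 8) + 1(w - 3) = (8w + 64) + (w - 3) = 9w + 61
Result: (9w + 61)/[(w - 3)(w + 8)]


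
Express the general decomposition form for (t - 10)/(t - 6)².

Repeated linear factor: P/(t - 6) + Q/(t - 6)²


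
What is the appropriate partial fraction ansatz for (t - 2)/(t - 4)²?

Repeated linear factor: P/(t - 4) + Q/(t - 4)²


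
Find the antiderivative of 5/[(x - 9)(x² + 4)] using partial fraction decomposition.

Cover-up at x=9: P = 5/(9²+4) = 1/17. Coeff matching: Q = -1/17, R = -9/17. Decomposition: (1/17)/(x - 9) - ((1/17)x + 9/17)/(x² + 4). Integrate: linear → ln, quadratic → (1/2)ln + arctan: (1/17) ln|(x - 9)| - (1/34) ln(x² + 4) - (9/34) arctan(x/2) + C


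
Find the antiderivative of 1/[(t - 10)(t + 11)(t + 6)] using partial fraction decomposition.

Cover-up: A = 1/336, B = 1/105, C = -1/80. Decomposition: (1/336)/(t - 10) + (1/105)/(t + 11) - (1/80)/(t + 6). Integrate each term: (1/336) ln|(t - 10)| + (1/105) ln|(t + 11)| - (1/80) ln|(t + 6)| + C


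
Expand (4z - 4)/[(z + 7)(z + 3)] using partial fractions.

At z=-7: α = (4·(-7) - 4)/(-7 + 3) = 8. At z=-3: β = (4·(-3) - 4)/(-3 + 7) = -4
Result: 8/(z + 7) - 4/(z + 3)


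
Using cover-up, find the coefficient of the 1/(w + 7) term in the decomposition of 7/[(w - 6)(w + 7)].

Cover (w + 7), set w=-7: 7/((w - 6) at w=-7) = 7/(-13) = -7/13


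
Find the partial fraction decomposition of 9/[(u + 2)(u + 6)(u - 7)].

Using cover-up method: P = -1/4, Q = 9/52, R = 1/13
Result: (-1/4)/(u + 2) + (9/52)/(u + 6) + (1/13)/(u - 7)


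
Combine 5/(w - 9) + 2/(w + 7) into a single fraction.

Common denominator (w - 9)(w + 7). Numerator: 5(w + 7) + 2(w - 9) = (5w + 35) + (2w - 18) = 7w + 17
Result: (7w + 17)/[(w - 9)(w + 7)]


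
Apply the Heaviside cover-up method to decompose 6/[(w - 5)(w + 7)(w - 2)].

Cover (w - 5), w=5: A = 6/[(5 + 7)(5 - 2)] = 1/6. Cover (w + 7), w=-7: B = 6/[(-7 - 5)(-7 - 2)] = 1/18. Cover (w - 2), w=2: C = 6/[(2 - 5)(2 + 7)] = -2/9.
Result: (1/6)/(w - 5) + (1/18)/(w + 7) - (2/9)/(w - 2)


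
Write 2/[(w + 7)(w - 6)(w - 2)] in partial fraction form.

Using cover-up method: α = 2/117, β = 1/26, γ = -1/18
Result: (2/117)/(w + 7) + (1/26)/(w - 6) - (1/18)/(w - 2)


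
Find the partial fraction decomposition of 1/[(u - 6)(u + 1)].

1/(u - 6)(u + 1) = A/(u - 6) + B/(u + 1). A = 1/(6 + 1) = 1/7, B = 1/(-1 - 6) = -1/7
Result: (1/7)/(u - 6) - (1/7)/(u + 1)


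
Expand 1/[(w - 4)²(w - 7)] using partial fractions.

Cover-up at w=7: γ = 1/(7 - 4)² = 1/9. Cover-up at w=4: β = 1/(4 - 7) = -1/3. Comparing w² coeff: α = -γ = -1/9
Result: (-1/9)/(w - 4) - (1/3)/(w - 4)² + (1/9)/(w - 7)


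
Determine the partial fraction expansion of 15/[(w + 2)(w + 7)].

15/(w + 2)(w + 7) = P/(w + 2) + Q/(w + 7). P = 15/(-2 + 7) = 3, Q = 15/(-7 + 2) = -3
Result: 3/(w + 2) - 3/(w + 7)


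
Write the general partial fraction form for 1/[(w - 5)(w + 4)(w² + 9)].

Two linear + quadratic: α/(w - 5) + β/(w + 4) + (γw + δ)/(w² + 9)


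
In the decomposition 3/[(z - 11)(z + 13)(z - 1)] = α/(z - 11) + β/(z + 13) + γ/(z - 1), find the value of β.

Cover-up at z = -13: β = 3/[(-13 - 11)(-13 - 1)] = 3/[(-24)(-14)] = 3/336 = 1/112


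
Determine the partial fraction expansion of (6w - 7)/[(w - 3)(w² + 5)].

At w=3: α = (6·3 - 7)/(3² + 5) = 11/14. β = -α = -11/14, γ = 6 - 3·α = 51/14
Result: (11/14)/(w - 3) - ((11/14)w - 51/14)/(w² + 5)


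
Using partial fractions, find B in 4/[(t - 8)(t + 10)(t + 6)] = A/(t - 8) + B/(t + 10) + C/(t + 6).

Cover-up at t = -10: B = 4/[(-10 - 8)(-10 + 6)] = 4/[(-18)(-4)] = 4/72 = 1/18


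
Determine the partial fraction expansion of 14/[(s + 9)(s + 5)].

14/(s + 9)(s + 5) = A/(s + 9) + B/(s + 5). A = 14/(-9 + 5) = -7/2, B = 14/(-5 + 9) = 7/2
Result: (-7/2)/(s + 9) + (7/2)/(s + 5)


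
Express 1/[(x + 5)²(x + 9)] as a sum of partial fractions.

Cover-up at x=-9: R = 1/(-9 + 5)² = 1/16. Cover-up at x=-5: Q = 1/(-5 + 9) = 1/4. Comparing x² coeff: P = -R = -1/16
Result: (-1/16)/(x + 5) + (1/4)/(x + 5)² + (1/16)/(x + 9)


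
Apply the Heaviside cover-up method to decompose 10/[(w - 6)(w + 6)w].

Cover (w - 6), w=6: α = 10/[(6 + 6)(6 - 0)] = 5/36. Cover (w + 6), w=-6: β = 10/[(-6 - 6)(-6 - 0)] = 5/36. Cover w, w=0: γ = 10/[(0 - 6)(0 + 6)] = -5/18.
Result: (5/36)/(w - 6) + (5/36)/(w + 6) - (5/18)/w


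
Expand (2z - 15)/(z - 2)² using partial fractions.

(2z - 15) = A(z - 2) + B. At z = 2: B = 2·2 - 15 = -11. Coeff of z: A = 2
Result: 2/(z - 2) - 11/(z - 2)²


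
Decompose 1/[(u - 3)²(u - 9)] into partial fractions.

Cover-up at u=9: γ = 1/(9 - 3)² = 1/36. Cover-up at u=3: β = 1/(3 - 9) = -1/6. Comparing u² coeff: α = -γ = -1/36
Result: (-1/36)/(u - 3) - (1/6)/(u - 3)² + (1/36)/(u - 9)


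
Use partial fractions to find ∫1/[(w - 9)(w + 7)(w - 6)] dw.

Cover-up: P = 1/48, Q = 1/208, R = -1/39. Decomposition: (1/48)/(w - 9) + (1/208)/(w + 7) - (1/39)/(w - 6). Integrate each term: (1/48) ln|(w - 9)| + (1/208) ln|(w + 7)| - (1/39) ln|(w - 6)| + C


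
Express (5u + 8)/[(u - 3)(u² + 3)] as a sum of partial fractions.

At u=3: α = (5·3 + 8)/(3² + 3) = 23/12. β = -α = -23/12, γ = 5 - 3·α = -3/4
Result: (23/12)/(u - 3) - ((23/12)u + 3/4)/(u² + 3)


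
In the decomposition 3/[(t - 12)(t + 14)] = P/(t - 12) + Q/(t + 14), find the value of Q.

Cover-up at t = -14: Q = 3/(-14 - 12) = -3/26


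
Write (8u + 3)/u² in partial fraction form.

(8u + 3) = Au + B. At u = 0: B = 8·0 + 3 = 3. Coeff of u: A = 8
Result: 8/u + 3/u²


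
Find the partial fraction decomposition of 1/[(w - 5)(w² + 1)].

Cover-up at w = 5: α = 1/(5² + 1) = 1/26. Then β = -α = -1/26, γ = -α·(0 + 5) = -5/26
Result: (1/26)/(w - 5) - ((1/26)w + 5/26)/(w² + 1)


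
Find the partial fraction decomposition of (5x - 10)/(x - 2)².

(5x - 10) = A(x - 2) + B. At x = 2: B = 5·2 - 10 = 0. Coeff of x: A = 5
Result: 5/(x - 2)


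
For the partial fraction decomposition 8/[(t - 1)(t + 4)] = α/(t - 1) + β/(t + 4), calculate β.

Cover-up at t = -4: β = 8/(-4 - 1) = -8/5


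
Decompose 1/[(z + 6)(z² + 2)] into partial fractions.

Cover-up at z = -6: A = 1/((-6)² + 2) = 1/38. Then B = -A = -1/38, C = -A·(0 - 6) = 3/19
Result: (1/38)/(z + 6) - ((1/38)z - 3/19)/(z² + 2)


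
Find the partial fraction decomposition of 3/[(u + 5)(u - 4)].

3/(u + 5)(u - 4) = A/(u + 5) + B/(u - 4). A = 3/(-5 - 4) = -1/3, B = 3/(4 + 5) = 1/3
Result: (-1/3)/(u + 5) + (1/3)/(u - 4)


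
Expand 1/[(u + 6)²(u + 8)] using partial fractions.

Cover-up at u=-8: C = 1/(-8 + 6)² = 1/4. Cover-up at u=-6: B = 1/(-6 + 8) = 1/2. Comparing u² coeff: A = -C = -1/4
Result: (-1/4)/(u + 6) + (1/2)/(u + 6)² + (1/4)/(u + 8)


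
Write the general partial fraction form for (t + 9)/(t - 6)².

Repeated linear factor: P/(t - 6) + Q/(t - 6)²


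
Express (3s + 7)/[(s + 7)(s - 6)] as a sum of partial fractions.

At s=-7: α = (3·(-7) + 7)/(-7 - 6) = 14/13. At s=6: β = (3·6 + 7)/(6 + 7) = 25/13
Result: (14/13)/(s + 7) + (25/13)/(s - 6)


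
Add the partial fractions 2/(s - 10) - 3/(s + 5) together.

Common denominator (s - 10)(s + 5). Numerator: 2(s + 5) - 3(s - 10) = (2s + 10) - (3s - 30) = -s + 40
Result: (-s + 40)/[(s - 10)(s + 5)]


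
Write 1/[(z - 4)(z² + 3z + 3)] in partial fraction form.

Cover-up at z = 4: A = 1/(4² + 3·4 + 3) = 1/31. Then B = -A = -1/31, C = -A·(3 + 4) = -7/31
Result: (1/31)/(z - 4) - ((1/31)z + 7/31)/(z² + 3z + 3)


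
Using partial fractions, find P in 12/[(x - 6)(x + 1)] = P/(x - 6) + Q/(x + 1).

Cover-up at x = 6: P = 12/(6 + 1) = 12/7


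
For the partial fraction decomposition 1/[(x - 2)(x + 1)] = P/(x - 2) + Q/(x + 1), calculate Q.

Cover-up at x = -1: Q = 1/(-1 - 2) = -1/3


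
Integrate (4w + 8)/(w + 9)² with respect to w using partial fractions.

Decompose: P = 4, Q = 4·(-9) + 8 = -28, so (4w + 8)/(w + 9)² = 4/(w + 9) - 28/(w + 9)². Integrate: ∫ P/(w + 9) dw = 4 ln|(w + 9)|; ∫ Q/(w + 9)² dw = 28/(w + 9). Sum: 4 ln|(w + 9)| + 28/(w + 9) + C


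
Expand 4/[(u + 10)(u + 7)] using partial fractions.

4/(u + 10)(u + 7) = P/(u + 10) + Q/(u + 7). P = 4/(-10 + 7) = -4/3, Q = 4/(-7 + 10) = 4/3
Result: (-4/3)/(u + 10) + (4/3)/(u + 7)


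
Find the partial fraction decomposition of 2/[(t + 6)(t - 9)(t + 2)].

Using cover-up method: A = 1/30, B = 2/165, C = -1/22
Result: (1/30)/(t + 6) + (2/165)/(t - 9) - (1/22)/(t + 2)


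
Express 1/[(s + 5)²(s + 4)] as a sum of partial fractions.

Cover-up at s=-4: R = 1/(-4 + 5)² = 1. Cover-up at s=-5: Q = 1/(-5 + 4) = -1. Comparing s² coeff: P = -R = -1
Result: -1/(s + 5) - 1/(s + 5)² + 1/(s + 4)


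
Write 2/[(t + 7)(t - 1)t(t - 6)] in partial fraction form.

Using Heaviside cover-up: (-1/364)/(t + 7) - (1/20)/(t - 1) + (1/21)/t + (1/195)/(t - 6)


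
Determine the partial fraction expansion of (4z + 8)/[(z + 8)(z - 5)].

At z=-8: α = (4·(-8) + 8)/(-8 - 5) = 24/13. At z=5: β = (4·5 + 8)/(5 + 8) = 28/13
Result: (24/13)/(z + 8) + (28/13)/(z - 5)


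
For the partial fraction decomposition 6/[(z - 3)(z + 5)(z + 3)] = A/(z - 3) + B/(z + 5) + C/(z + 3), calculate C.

Cover-up at z = -3: C = 6/[(-3 - 3)(-3 + 5)] = 6/[(-6)(2)] = -6/12 = -1/2


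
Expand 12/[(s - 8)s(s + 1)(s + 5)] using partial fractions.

Using Heaviside cover-up: (1/78)/(s - 8) - (3/10)/s + (1/3)/(s + 1) - (3/65)/(s + 5)


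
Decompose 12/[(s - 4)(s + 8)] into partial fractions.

12/(s - 4)(s + 8) = α/(s - 4) + β/(s + 8). α = 12/(4 + 8) = 1, β = 12/(-8 - 4) = -1
Result: 1/(s - 4) - 1/(s + 8)


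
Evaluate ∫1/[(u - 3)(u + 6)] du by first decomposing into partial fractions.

Decompose: 1/[(u - 3)(u + 6)] = (1/9)/(u - 3) - (1/9)/(u + 6). Integrate each term: (1/9) ln|(u - 3)| - (1/9) ln|(u + 6)| + C


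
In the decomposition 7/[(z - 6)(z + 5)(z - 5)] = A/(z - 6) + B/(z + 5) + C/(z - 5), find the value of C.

Cover-up at z = 5: C = 7/[(5 - 6)(5 + 5)] = 7/[(-1)(10)] = -7/10


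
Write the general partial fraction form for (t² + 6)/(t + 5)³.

Repeated linear factor (power 3): P/(t + 5) + Q/(t + 5)² + R/(t + 5)³


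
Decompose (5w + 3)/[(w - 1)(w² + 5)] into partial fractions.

At w=1: P = (5·1 + 3)/(1² + 5) = 4/3. Q = -P = -4/3, R = 5 - 1·P = 11/3
Result: (4/3)/(w - 1) - ((4/3)w - 11/3)/(w² + 5)


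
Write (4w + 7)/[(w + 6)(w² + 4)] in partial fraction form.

At w=-6: A = (4·(-6) + 7)/((-6)² + 4) = -17/40. B = -A = 17/40, C = 4 - (-6)·A = 29/20
Result: (-17/40)/(w + 6) + ((17/40)w + 29/20)/(w² + 4)


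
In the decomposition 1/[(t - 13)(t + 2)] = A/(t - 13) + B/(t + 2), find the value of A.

Cover-up at t = 13: A = 1/(13 + 2) = 1/15


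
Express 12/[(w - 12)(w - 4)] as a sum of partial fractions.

12/(w - 12)(w - 4) = A/(w - 12) + B/(w - 4). A = 12/(12 - 4) = 3/2, B = 12/(4 - 12) = -3/2
Result: (3/2)/(w - 12) - (3/2)/(w - 4)


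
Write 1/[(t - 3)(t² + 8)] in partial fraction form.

Cover-up at t = 3: P = 1/(3² + 8) = 1/17. Then Q = -P = -1/17, R = -P·(0 + 3) = -3/17
Result: (1/17)/(t - 3) - ((1/17)t + 3/17)/(t² + 8)


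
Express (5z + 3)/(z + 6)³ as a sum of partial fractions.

(5z + 3) = A(z + 6)² + B(z + 6) + C. At z = -6: C = 5·(-6) + 3 = -27. Coefficients: A = 0, B = 5
Result: 5/(z + 6)² - 27/(z + 6)³


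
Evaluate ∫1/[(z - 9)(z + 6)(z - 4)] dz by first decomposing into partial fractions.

Cover-up: A = 1/75, B = 1/150, C = -1/50. Decomposition: (1/75)/(z - 9) + (1/150)/(z + 6) - (1/50)/(z - 4). Integrate each term: (1/75) ln|(z - 9)| + (1/150) ln|(z + 6)| - (1/50) ln|(z - 4)| + C


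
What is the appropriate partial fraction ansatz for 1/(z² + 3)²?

Repeated quadratic factor: (Az + B)/(z² + 3) + (Cz + D)/(z² + 3)²


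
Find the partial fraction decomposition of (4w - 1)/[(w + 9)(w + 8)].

At w=-9: P = (4·(-9) - 1)/(-9 + 8) = 37. At w=-8: Q = (4·(-8) - 1)/(-8 + 9) = -33
Result: 37/(w + 9) - 33/(w + 8)


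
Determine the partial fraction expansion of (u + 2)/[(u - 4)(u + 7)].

At u=4: P = (1·4 + 2)/(4 + 7) = 6/11. At u=-7: Q = (1·(-7) + 2)/(-7 - 4) = 5/11
Result: (6/11)/(u - 4) + (5/11)/(u + 7)


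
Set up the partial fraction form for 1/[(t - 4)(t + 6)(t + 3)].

Three distinct linear factors: α/(t - 4) + β/(t + 6) + γ/(t + 3)


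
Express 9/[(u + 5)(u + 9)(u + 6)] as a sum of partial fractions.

Using cover-up method: α = 9/4, β = 3/4, γ = -3
Result: (9/4)/(u + 5) + (3/4)/(u + 9) - 3/(u + 6)


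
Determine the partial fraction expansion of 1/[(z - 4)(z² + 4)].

Cover-up at z = 4: α = 1/(4² + 4) = 1/20. Then β = -α = -1/20, γ = -α·(0 + 4) = -1/5
Result: (1/20)/(z - 4) - ((1/20)z + 1/5)/(z² + 4)


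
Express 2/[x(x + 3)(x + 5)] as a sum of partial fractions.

Using cover-up method: α = 2/15, β = -1/3, γ = 1/5
Result: (2/15)/x - (1/3)/(x + 3) + (1/5)/(x + 5)


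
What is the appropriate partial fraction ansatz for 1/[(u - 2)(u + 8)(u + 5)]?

Three distinct linear factors: α/(u - 2) + β/(u + 8) + γ/(u + 5)


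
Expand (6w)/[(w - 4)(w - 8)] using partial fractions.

At w=4: α = (6·4 + 0)/(4 - 8) = -6. At w=8: β = (6·8 + 0)/(8 - 4) = 12
Result: -6/(w - 4) + 12/(w - 8)


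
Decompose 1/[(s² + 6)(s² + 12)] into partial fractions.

Coefficient matching gives A = C = 0, B = 1/(12-6) = 1/6, D = -B = -1/6
Result: (1/6)/(s² + 6) - (1/6)/(s² + 12)


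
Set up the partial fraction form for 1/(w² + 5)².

Repeated quadratic factor: (Pw + Q)/(w² + 5) + (Rw + S)/(w² + 5)²


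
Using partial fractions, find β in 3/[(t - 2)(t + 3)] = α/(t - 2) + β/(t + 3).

Cover-up at t = -3: β = 3/(-3 - 2) = -3/5


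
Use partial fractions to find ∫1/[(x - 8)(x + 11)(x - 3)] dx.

Cover-up: A = 1/95, B = 1/266, C = -1/70. Decomposition: (1/95)/(x - 8) + (1/266)/(x + 11) - (1/70)/(x - 3). Integrate each term: (1/95) ln|(x - 8)| + (1/266) ln|(x + 11)| - (1/70) ln|(x - 3)| + C


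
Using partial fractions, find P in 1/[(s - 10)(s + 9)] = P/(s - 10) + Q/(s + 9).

Cover-up at s = 10: P = 1/(10 + 9) = 1/19


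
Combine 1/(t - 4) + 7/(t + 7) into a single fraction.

Common denominator (t - 4)(t + 7). Numerator: 1(t + 7) + 7(t - 4) = (t + 7) + (7t - 28) = 8t - 21
Result: (8t - 21)/[(t - 4)(t + 7)]


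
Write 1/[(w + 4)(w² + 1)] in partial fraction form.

Cover-up at w = -4: P = 1/((-4)² + 1) = 1/17. Then Q = -P = -1/17, R = -P·(0 - 4) = 4/17
Result: (1/17)/(w + 4) - ((1/17)w - 4/17)/(w² + 1)


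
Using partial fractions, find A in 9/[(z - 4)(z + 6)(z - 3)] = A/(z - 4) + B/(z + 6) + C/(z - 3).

Cover-up at z = 4: A = 9/[(4 + 6)(4 - 3)] = 9/[(10)(1)] = 9/10


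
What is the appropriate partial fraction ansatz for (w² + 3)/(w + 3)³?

Repeated linear factor (power 3): α/(w + 3) + β/(w + 3)² + γ/(w + 3)³


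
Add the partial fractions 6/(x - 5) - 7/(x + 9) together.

Common denominator (x - 5)(x + 9). Numerator: 6(x + 9) - 7(x - 5) = (6x + 54) - (7x - 35) = -x + 89
Result: (-x + 89)/[(x - 5)(x + 9)]


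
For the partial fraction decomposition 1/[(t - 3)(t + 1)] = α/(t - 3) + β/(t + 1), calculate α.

Cover-up at t = 3: α = 1/(3 + 1) = 1/4


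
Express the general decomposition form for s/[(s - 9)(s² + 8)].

Linear + irreducible quadratic: P/(s - 9) + (Qs + R)/(s² + 8)


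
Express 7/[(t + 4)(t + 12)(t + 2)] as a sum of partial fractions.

Using cover-up method: A = -7/16, B = 7/80, C = 7/20
Result: (-7/16)/(t + 4) + (7/80)/(t + 12) + (7/20)/(t + 2)


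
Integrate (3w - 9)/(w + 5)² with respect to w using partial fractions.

Decompose: P = 3, Q = 3·(-5) - 9 = -24, so (3w - 9)/(w + 5)² = 3/(w + 5) - 24/(w + 5)². Integrate: ∫ P/(w + 5) dw = 3 ln|(w + 5)|; ∫ Q/(w + 5)² dw = 24/(w + 5). Sum: 3 ln|(w + 5)| + 24/(w + 5) + C


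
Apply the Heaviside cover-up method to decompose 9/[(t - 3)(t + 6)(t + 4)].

Cover (t - 3), t=3: α = 9/[(3 + 6)(3 + 4)] = 1/7. Cover (t + 6), t=-6: β = 9/[(-6 - 3)(-6 + 4)] = 1/2. Cover (t + 4), t=-4: γ = 9/[(-4 - 3)(-4 + 6)] = -9/14.
Result: (1/7)/(t - 3) + (1/2)/(t + 6) - (9/14)/(t + 4)


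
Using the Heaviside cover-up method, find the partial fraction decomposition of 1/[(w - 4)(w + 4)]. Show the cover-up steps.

Cover (w - 4): set w=4, get A = 1/(4 + 4) = 1/8. Cover (w + 4): set w=-4, get B = 1/(-4 - 4) = -1/8.
Result: (1/8)/(w - 4) - (1/8)/(w + 4)


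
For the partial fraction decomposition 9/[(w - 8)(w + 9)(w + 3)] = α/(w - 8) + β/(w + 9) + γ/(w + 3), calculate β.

Cover-up at w = -9: β = 9/[(-9 - 8)(-9 + 3)] = 9/[(-17)(-6)] = 9/102 = 3/34


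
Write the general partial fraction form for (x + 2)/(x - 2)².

Repeated linear factor: P/(x - 2) + Q/(x - 2)²


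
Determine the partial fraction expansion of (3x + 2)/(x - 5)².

(3x + 2) = A(x - 5) + B. At x = 5: B = 3·5 + 2 = 17. Coeff of x: A = 3
Result: 3/(x - 5) + 17/(x - 5)²


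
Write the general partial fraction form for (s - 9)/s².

Repeated linear factor: A/s + B/s²


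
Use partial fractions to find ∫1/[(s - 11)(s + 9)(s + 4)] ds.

Cover-up: P = 1/300, Q = 1/100, R = -1/75. Decomposition: (1/300)/(s - 11) + (1/100)/(s + 9) - (1/75)/(s + 4). Integrate each term: (1/300) ln|(s - 11)| + (1/100) ln|(s + 9)| - (1/75) ln|(s + 4)| + C


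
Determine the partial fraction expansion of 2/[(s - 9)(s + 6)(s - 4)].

Using cover-up method: P = 2/75, Q = 1/75, R = -1/25
Result: (2/75)/(s - 9) + (1/75)/(s + 6) - (1/25)/(s - 4)


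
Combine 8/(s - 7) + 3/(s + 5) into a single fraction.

Common denominator (s - 7)(s + 5). Numerator: 8(s + 5) + 3(s - 7) = (8s + 40) + (3s - 21) = 11s + 19
Result: (11s + 19)/[(s - 7)(s + 5)]


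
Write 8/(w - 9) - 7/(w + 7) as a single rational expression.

Common denominator (w - 9)(w + 7). Numerator: 8(w + 7) - 7(w - 9) = (8w + 56) - (7w - 63) = w + 119
Result: (w + 119)/[(w - 9)(w + 7)]


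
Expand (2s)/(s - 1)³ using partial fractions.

(2s) = A(s - 1)² + B(s - 1) + C. At s = 1: C = 2·1 + 0 = 2. Coefficients: A = 0, B = 2
Result: 2/(s - 1)² + 2/(s - 1)³


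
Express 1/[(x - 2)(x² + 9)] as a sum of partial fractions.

Cover-up at x = 2: α = 1/(2² + 9) = 1/13. Then β = -α = -1/13, γ = -α·(0 + 2) = -2/13
Result: (1/13)/(x - 2) - ((1/13)x + 2/13)/(x² + 9)


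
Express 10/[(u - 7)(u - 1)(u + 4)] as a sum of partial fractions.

Using cover-up method: P = 5/33, Q = -1/3, R = 2/11
Result: (5/33)/(u - 7) - (1/3)/(u - 1) + (2/11)/(u + 4)


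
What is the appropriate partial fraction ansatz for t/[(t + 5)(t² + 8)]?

Linear + irreducible quadratic: A/(t + 5) + (Bt + C)/(t² + 8)


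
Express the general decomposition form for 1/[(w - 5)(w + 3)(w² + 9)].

Two linear + quadratic: P/(w - 5) + Q/(w + 3) + (Rw + S)/(w² + 9)


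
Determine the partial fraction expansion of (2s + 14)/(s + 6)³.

(2s + 14) = A(s + 6)² + B(s + 6) + C. At s = -6: C = 2·(-6) + 14 = 2. Coefficients: A = 0, B = 2
Result: 2/(s + 6)² + 2/(s + 6)³


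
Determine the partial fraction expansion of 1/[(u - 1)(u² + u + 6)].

Cover-up at u = 1: A = 1/(1² + 1·1 + 6) = 1/8. Then B = -A = -1/8, C = -A·(1 + 1) = -1/4
Result: (1/8)/(u - 1) - ((1/8)u + 1/4)/(u² + u + 6)


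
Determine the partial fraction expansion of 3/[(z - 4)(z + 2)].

3/(z - 4)(z + 2) = P/(z - 4) + Q/(z + 2). P = 3/(4 + 2) = 1/2, Q = 3/(-2 - 4) = -1/2
Result: (1/2)/(z - 4) - (1/2)/(z + 2)


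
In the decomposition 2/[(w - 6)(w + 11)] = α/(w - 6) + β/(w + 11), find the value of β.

Cover-up at w = -11: β = 2/(-11 - 6) = -2/17


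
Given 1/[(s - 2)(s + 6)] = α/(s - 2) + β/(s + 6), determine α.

Cover-up at s = 2: α = 1/(2 + 6) = 1/8


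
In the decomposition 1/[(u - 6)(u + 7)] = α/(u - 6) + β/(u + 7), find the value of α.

Cover-up at u = 6: α = 1/(6 + 7) = 1/13


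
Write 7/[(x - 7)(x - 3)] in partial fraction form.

7/(x - 7)(x - 3) = α/(x - 7) + β/(x - 3). α = 7/(7 - 3) = 7/4, β = 7/(3 - 7) = -7/4
Result: (7/4)/(x - 7) - (7/4)/(x - 3)


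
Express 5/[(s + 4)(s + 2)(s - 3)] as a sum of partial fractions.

Using cover-up method: P = 5/14, Q = -1/2, R = 1/7
Result: (5/14)/(s + 4) - (1/2)/(s + 2) + (1/7)/(s - 3)


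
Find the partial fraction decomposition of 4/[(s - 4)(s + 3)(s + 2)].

Using cover-up method: α = 2/21, β = 4/7, γ = -2/3
Result: (2/21)/(s - 4) + (4/7)/(s + 3) - (2/3)/(s + 2)


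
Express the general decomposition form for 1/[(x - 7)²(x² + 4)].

Repeated linear + quadratic: A/(x - 7) + B/(x - 7)² + (Cx + D)/(x² + 4)


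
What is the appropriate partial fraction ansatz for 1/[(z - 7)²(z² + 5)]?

Repeated linear + quadratic: α/(z - 7) + β/(z - 7)² + (γz + δ)/(z² + 5)


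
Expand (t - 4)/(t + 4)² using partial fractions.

(t - 4) = A(t + 4) + B. At t = -4: B = 1·(-4) - 4 = -8. Coeff of t: A = 1
Result: 1/(t + 4) - 8/(t + 4)²


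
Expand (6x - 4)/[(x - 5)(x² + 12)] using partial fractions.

At x=5: A = (6·5 - 4)/(5² + 12) = 26/37. B = -A = -26/37, C = 6 - 5·A = 92/37
Result: (26/37)/(x - 5) - ((26/37)x - 92/37)/(x² + 12)


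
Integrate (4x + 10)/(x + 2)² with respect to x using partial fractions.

Decompose: A = 4, B = 4·(-2) + 10 = 2, so (4x + 10)/(x + 2)² = 4/(x + 2) + 2/(x + 2)². Integrate: ∫ A/(x + 2) dx = 4 ln|(x + 2)|; ∫ B/(x + 2)² dx = -2/(x + 2). Sum: 4 ln|(x + 2)| - 2/(x + 2) + C


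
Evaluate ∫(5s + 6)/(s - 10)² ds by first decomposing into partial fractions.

Decompose: P = 5, Q = 5·10 + 6 = 56, so (5s + 6)/(s - 10)² = 5/(s - 10) + 56/(s - 10)². Integrate: ∫ P/(s - 10) ds = 5 ln|(s - 10)|; ∫ Q/(s - 10)² ds = -56/(s - 10). Sum: 5 ln|(s - 10)| - 56/(s - 10) + C


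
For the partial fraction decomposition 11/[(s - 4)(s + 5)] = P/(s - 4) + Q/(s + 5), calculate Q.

Cover-up at s = -5: Q = 11/(-5 - 4) = -11/9


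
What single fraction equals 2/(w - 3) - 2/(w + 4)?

Common denominator (w - 3)(w + 4). Numerator: 2(w + 4) - 2(w - 3) = (2w + 8) - (2w - 6) = 14
Result: (14)/[(w - 3)(w + 4)]


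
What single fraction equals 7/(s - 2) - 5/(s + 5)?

Common denominator (s - 2)(s + 5). Numerator: 7(s + 5) - 5(s - 2) = (7s + 35) - (5s - 10) = 2s + 45
Result: (2s + 45)/[(s - 2)(s + 5)]


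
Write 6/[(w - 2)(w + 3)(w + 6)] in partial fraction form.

Using cover-up method: P = 3/20, Q = -2/5, R = 1/4
Result: (3/20)/(w - 2) - (2/5)/(w + 3) + (1/4)/(w + 6)


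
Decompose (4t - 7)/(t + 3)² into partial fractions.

(4t - 7) = α(t + 3) + β. At t = -3: β = 4·(-3) - 7 = -19. Coeff of t: α = 4
Result: 4/(t + 3) - 19/(t + 3)²


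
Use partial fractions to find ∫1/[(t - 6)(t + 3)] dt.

Decompose: 1/[(t - 6)(t + 3)] = (1/9)/(t - 6) - (1/9)/(t + 3). Integrate each term: (1/9) ln|(t - 6)| - (1/9) ln|(t + 3)| + C


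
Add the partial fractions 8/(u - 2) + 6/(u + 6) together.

Common denominator (u - 2)(u + 6). Numerator: 8(u + 6) + 6(u - 2) = (8u + 48) + (6u - 12) = 14u + 36
Result: (14u + 36)/[(u - 2)(u + 6)]


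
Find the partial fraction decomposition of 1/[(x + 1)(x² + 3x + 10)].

Cover-up at x = -1: α = 1/((-1)² + 3·(-1) + 10) = 1/8. Then β = -α = -1/8, γ = -α·(3 - 1) = -1/4
Result: (1/8)/(x + 1) - ((1/8)x + 1/4)/(x² + 3x + 10)


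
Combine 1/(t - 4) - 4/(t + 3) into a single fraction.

Common denominator (t - 4)(t + 3). Numerator: 1(t + 3) - 4(t - 4) = (t + 3) - (4t - 16) = -3t + 19
Result: (-3t + 19)/[(t - 4)(t + 3)]


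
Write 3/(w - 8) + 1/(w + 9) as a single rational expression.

Common denominator (w - 8)(w + 9). Numerator: 3(w + 9) + 1(w - 8) = (3w + 27) + (w - 8) = 4w + 19
Result: (4w + 19)/[(w - 8)(w + 9)]


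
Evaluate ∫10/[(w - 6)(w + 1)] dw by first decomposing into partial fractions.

Decompose: 10/[(w - 6)(w + 1)] = (10/7)/(w - 6) - (10/7)/(w + 1). Integrate each term: (10/7) ln|(w - 6)| - (10/7) ln|(w + 1)| + C


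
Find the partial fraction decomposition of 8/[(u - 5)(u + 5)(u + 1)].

Using cover-up method: P = 2/15, Q = 1/5, R = -1/3
Result: (2/15)/(u - 5) + (1/5)/(u + 5) - (1/3)/(u + 1)


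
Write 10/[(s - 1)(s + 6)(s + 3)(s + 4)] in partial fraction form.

Using Heaviside cover-up: (1/14)/(s - 1) - (5/21)/(s + 6) - (5/6)/(s + 3) + 1/(s + 4)


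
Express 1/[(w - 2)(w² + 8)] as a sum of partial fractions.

Cover-up at w = 2: A = 1/(2² + 8) = 1/12. Then B = -A = -1/12, C = -A·(0 + 2) = -1/6
Result: (1/12)/(w - 2) - ((1/12)w + 1/6)/(w² + 8)


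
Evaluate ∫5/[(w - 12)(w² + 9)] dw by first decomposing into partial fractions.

Cover-up at w=12: P = 5/(12²+9) = 5/153. Coeff matching: Q = -5/153, R = -20/51. Decomposition: (5/153)/(w - 12) - ((5/153)w + 20/51)/(w² + 9). Integrate: linear → ln, quadratic → (1/2)ln + arctan: (5/153) ln|(w - 12)| - (5/306) ln(w² + 9) - (20/153) arctan(w/3) + C


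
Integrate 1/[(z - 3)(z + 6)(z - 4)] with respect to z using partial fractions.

Cover-up: P = -1/9, Q = 1/90, R = 1/10. Decomposition: (-1/9)/(z - 3) + (1/90)/(z + 6) + (1/10)/(z - 4). Integrate each term: (-1/9) ln|(z - 3)| + (1/90) ln|(z + 6)| + (1/10) ln|(z - 4)| + C


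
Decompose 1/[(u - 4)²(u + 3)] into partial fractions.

Cover-up at u=-3: C = 1/(-3 - 4)² = 1/49. Cover-up at u=4: B = 1/(4 + 3) = 1/7. Comparing u² coeff: A = -C = -1/49
Result: (-1/49)/(u - 4) + (1/7)/(u - 4)² + (1/49)/(u + 3)


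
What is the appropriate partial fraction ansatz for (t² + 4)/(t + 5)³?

Repeated linear factor (power 3): α/(t + 5) + β/(t + 5)² + γ/(t + 5)³


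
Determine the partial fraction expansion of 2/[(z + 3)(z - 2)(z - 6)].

Using cover-up method: P = 2/45, Q = -1/10, R = 1/18
Result: (2/45)/(z + 3) - (1/10)/(z - 2) + (1/18)/(z - 6)


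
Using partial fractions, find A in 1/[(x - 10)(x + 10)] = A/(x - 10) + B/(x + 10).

Cover-up at x = 10: A = 1/(10 + 10) = 1/20


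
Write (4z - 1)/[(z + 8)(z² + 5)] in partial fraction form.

At z=-8: P = (4·(-8) - 1)/((-8)² + 5) = -11/23. Q = -P = 11/23, R = 4 - (-8)·P = 4/23
Result: (-11/23)/(z + 8) + ((11/23)z + 4/23)/(z² + 5)


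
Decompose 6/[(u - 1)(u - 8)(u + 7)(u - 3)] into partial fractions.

Using Heaviside cover-up: (3/56)/(u - 1) + (2/175)/(u - 8) - (1/200)/(u + 7) - (3/50)/(u - 3)


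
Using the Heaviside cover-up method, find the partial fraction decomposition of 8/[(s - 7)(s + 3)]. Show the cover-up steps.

Cover (s - 7): set s=7, get α = 8/(7 + 3) = 4/5. Cover (s + 3): set s=-3, get β = 8/(-3 - 7) = -4/5.
Result: (4/5)/(s - 7) - (4/5)/(s + 3)


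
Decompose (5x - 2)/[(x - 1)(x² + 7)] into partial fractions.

At x=1: A = (5·1 - 2)/(1² + 7) = 3/8. B = -A = -3/8, C = 5 - 1·A = 37/8
Result: (3/8)/(x - 1) - ((3/8)x - 37/8)/(x² + 7)


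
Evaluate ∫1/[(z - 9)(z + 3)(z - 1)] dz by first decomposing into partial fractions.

Cover-up: P = 1/96, Q = 1/48, R = -1/32. Decomposition: (1/96)/(z - 9) + (1/48)/(z + 3) - (1/32)/(z - 1). Integrate each term: (1/96) ln|(z - 9)| + (1/48) ln|(z + 3)| - (1/32) ln|(z - 1)| + C


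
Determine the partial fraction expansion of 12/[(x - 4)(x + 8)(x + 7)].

Using cover-up method: P = 1/11, Q = 1, R = -12/11
Result: (1/11)/(x - 4) + 1/(x + 8) - (12/11)/(x + 7)


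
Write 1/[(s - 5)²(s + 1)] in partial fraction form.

Cover-up at s=-1: R = 1/(-1 - 5)² = 1/36. Cover-up at s=5: Q = 1/(5 + 1) = 1/6. Comparing s² coeff: P = -R = -1/36
Result: (-1/36)/(s - 5) + (1/6)/(s - 5)² + (1/36)/(s + 1)
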